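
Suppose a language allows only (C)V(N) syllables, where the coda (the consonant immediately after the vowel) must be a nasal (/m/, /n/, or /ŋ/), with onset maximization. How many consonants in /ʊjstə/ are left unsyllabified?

2

The consonants /j/, /s/ cannot be parsed into a legal (C)V(N) syllable (only a nasal (/m/, /n/, or /ŋ/) is licensed in coda position; onsets are limited to one consonant).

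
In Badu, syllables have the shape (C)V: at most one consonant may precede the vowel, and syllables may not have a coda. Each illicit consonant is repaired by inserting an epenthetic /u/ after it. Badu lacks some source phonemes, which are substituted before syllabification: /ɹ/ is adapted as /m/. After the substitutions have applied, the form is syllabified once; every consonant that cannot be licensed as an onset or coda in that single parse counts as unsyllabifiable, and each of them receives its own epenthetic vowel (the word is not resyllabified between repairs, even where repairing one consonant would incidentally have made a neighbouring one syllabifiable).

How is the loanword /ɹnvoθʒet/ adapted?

munuvoθuʒetu

Substitution: /ɹ/ → /m/, giving /mnvoθʒet/.
The consonants /m/, /n/, /θ/, /t/ cannot be parsed into a legal (C)V syllable (no codas are permitted; onsets are limited to one consonant).
Epenthesis after each stranded consonant: /m/ → /mu/, /n/ → /nu/, /θ/ → /θu/, /t/ → /tu/.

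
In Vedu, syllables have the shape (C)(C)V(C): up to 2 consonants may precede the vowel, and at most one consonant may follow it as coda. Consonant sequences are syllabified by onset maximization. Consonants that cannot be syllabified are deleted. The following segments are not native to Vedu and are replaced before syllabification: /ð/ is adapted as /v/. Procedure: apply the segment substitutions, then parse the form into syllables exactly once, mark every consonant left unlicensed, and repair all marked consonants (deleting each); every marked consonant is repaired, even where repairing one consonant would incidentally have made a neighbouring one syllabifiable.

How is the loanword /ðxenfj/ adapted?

vxen

Substitution: /ð/ → /v/, giving /vxenfj/.
Syllabifying with onset maximization leaves /f/, /j/ stranded (at most one coda consonant is licensed; onsets may contain at most 2 consonants).
Deletion applies to /f/, /j/.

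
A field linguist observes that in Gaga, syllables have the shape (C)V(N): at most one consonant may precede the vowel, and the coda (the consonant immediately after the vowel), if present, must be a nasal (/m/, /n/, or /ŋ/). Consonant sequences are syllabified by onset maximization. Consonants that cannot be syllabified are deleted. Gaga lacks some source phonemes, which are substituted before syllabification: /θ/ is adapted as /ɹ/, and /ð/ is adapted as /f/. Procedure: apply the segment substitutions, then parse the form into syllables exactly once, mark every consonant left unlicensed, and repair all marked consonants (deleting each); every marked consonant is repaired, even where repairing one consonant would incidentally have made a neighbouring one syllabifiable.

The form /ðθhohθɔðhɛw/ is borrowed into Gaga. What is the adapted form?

hoɹɔhɛ

Substitution: /ð/ → /f/, /θ/ → /ɹ/, giving /fɹhohɹɔfhɛw/.
The consonants /f/, /ɹ/, /h/, /f/, /w/ cannot be parsed into a legal (C)V(N) syllable (only a nasal (/m/, /n/, or /ŋ/) is licensed in coda position; onsets are limited to one consonant).
Deleting the stranded consonants removes /f/, /ɹ/, /h/, /f/, /w/.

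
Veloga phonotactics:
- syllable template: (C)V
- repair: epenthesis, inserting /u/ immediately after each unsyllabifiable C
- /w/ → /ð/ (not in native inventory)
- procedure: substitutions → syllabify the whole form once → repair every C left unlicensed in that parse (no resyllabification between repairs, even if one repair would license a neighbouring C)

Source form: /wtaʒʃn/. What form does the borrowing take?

ðutaʒuʃunu

Substitution: /w/ → /ð/, giving /ðtaʒʃn/.
The consonants /ð/, /ʒ/, /ʃ/, /n/ cannot be parsed into a legal (C)V syllable (no codas are permitted; onsets are limited to one consonant).
Epenthesis after each stranded consonant: /ð/ → /ðu/, /ʒ/ → /ʒu/, /ʃ/ → /ʃu/, /n/ → /nu/.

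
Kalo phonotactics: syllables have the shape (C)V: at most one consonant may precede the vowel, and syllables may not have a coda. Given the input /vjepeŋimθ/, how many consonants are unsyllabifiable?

3

Syllabifying with onset maximization leaves /v/, /m/, /θ/ stranded (no codas are permitted; onsets are limited to one consonant).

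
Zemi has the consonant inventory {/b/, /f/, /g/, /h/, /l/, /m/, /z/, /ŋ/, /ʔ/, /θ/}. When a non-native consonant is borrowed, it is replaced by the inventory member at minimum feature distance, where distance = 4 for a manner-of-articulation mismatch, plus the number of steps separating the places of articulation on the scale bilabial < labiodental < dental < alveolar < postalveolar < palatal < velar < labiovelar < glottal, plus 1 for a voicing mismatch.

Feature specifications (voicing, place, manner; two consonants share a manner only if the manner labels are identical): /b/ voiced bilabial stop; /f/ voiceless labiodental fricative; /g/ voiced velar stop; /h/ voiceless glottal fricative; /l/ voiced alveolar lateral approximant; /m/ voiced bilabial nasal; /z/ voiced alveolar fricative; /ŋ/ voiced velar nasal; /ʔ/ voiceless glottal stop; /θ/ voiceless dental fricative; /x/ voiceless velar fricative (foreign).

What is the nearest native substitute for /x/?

h

/h/ is closest: same manner (fricative), place distance 2 (velar→glottal), same voicing; total 2. Next closest is /z/ at distance 4.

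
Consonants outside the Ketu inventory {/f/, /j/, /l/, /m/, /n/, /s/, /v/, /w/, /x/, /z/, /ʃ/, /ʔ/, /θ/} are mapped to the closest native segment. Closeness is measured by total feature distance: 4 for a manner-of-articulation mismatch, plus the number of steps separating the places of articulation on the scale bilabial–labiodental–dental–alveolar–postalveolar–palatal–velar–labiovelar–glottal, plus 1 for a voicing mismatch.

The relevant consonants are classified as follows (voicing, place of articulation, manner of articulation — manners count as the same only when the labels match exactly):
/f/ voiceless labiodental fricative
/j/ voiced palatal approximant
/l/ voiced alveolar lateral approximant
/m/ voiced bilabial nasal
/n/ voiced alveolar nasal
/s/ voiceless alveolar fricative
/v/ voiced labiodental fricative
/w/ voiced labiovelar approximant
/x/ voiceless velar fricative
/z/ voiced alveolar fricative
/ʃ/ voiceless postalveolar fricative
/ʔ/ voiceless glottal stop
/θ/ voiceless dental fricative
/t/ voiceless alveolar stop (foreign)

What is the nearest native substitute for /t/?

/s/ is closest: manner differs (stop→fricative, +4), place distance 0 (alveolar→alveolar), same voicing; total 4. Next closest is /l/ at distance 5.

s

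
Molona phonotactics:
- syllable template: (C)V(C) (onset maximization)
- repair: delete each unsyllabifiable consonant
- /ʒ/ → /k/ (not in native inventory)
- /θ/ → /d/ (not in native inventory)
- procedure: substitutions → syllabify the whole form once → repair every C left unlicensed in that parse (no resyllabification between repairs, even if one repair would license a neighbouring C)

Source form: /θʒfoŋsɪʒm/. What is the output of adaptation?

foŋsɪk

Substitution: /θ/ → /d/, /ʒ/ → /k/, giving /dkfoŋsɪkm/.
Syllabifying with onset maximization leaves /d/, /k/, /m/ stranded (at most one coda consonant is licensed; onsets are limited to one consonant).
Deletion applies to /d/, /k/, /m/.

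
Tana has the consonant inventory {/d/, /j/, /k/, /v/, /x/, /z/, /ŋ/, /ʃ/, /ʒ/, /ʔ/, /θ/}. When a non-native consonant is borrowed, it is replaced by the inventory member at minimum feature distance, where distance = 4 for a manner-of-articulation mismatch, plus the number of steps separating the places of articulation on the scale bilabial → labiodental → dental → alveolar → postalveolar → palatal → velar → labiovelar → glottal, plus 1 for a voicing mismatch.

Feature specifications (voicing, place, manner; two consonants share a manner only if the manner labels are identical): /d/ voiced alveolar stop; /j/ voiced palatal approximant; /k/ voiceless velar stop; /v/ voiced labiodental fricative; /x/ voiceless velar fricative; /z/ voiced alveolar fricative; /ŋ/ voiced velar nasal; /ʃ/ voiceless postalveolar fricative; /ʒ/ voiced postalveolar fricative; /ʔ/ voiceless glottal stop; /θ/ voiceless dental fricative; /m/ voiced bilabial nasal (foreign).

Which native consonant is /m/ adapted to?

v

/v/ is closest: manner differs (nasal→fricative, +4), place distance 1 (bilabial→labiodental), same voicing; total 5. Next closest is /ŋ/ at distance 6.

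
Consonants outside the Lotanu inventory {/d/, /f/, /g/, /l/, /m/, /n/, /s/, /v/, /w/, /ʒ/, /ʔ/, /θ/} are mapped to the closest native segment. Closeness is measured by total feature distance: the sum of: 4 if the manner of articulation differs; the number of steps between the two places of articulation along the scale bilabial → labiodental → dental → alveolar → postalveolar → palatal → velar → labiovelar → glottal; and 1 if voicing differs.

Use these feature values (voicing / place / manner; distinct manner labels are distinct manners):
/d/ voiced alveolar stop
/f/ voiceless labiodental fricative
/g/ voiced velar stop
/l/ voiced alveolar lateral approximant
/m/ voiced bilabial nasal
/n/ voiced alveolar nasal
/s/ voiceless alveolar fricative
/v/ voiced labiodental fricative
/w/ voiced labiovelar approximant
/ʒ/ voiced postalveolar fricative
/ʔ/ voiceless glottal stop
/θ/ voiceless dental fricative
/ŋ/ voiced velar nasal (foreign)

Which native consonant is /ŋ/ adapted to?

/n/ is closest: same manner (nasal), place distance 3 (velar→alveolar), same voicing; total 3. Next closest is /g/ at distance 4.

n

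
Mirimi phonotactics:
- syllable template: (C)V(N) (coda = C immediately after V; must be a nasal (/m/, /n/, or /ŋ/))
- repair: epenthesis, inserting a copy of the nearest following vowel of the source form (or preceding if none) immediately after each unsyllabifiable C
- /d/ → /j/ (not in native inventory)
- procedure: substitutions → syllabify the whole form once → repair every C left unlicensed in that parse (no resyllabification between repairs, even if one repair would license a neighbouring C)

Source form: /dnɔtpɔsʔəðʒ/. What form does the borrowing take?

Substitution: /d/ → /j/, giving /jnɔtpɔsʔəðʒ/.
The consonants /j/, /t/, /s/, /ð/, /ʒ/ cannot be parsed into a legal (C)V(N) syllable (only a nasal (/m/, /n/, or /ŋ/) is licensed in coda position; onsets are limited to one consonant).
Each unlicensed consonant becomes the onset of a new syllable: /j/ → /jɔ/, /t/ → /tɔ/, /s/ → /sə/, /ð/ → /ðə/, /ʒ/ → /ʒə/.

jɔnɔtɔpɔsəʔəðəʒə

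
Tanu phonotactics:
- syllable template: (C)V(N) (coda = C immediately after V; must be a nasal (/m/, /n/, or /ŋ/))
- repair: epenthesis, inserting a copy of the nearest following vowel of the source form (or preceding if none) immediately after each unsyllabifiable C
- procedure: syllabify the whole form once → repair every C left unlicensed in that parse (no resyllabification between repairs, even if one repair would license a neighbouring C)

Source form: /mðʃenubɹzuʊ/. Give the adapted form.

The consonants /m/, /ð/, /b/, /ɹ/ cannot be parsed into a legal (C)V(N) syllable (only a nasal (/m/, /n/, or /ŋ/) is licensed in coda position; onsets are limited to one consonant).
Inserting the epenthetic vowel yields /m/ → /me/, /ð/ → /ðe/, /b/ → /bu/, /ɹ/ → /ɹu/.

meðeʃenubuɹuzuʊ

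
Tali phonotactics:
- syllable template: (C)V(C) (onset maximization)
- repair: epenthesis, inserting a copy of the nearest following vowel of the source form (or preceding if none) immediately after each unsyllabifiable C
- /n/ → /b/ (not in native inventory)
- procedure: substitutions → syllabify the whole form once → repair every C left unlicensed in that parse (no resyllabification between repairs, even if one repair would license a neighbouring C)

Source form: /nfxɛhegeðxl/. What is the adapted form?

Substitution: /n/ → /b/, giving /bfxɛhegeðxl/.
Under (C)V(C), the unsyllabifiable consonants are /b/, /f/, /x/, /l/ (at most one coda consonant is licensed; onsets are limited to one consonant).
Epenthesis after each stranded consonant: /b/ → /bɛ/, /f/ → /fɛ/, /x/ → /xe/, /l/ → /le/.

bɛfɛxɛhegeðxele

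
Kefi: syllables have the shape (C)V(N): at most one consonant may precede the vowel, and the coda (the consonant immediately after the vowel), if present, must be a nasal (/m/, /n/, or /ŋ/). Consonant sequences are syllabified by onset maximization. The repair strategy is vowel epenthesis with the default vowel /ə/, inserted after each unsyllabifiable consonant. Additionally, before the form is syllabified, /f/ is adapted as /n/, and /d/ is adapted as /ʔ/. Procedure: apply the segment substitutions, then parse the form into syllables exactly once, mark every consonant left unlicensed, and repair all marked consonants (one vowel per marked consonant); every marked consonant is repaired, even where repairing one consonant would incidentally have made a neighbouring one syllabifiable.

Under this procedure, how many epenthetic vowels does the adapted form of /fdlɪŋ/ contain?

After substitution the input is /nʔlɪŋ/.
The unsyllabifiable consonants are /n/, /ʔ/; each receives one epenthetic vowel.

2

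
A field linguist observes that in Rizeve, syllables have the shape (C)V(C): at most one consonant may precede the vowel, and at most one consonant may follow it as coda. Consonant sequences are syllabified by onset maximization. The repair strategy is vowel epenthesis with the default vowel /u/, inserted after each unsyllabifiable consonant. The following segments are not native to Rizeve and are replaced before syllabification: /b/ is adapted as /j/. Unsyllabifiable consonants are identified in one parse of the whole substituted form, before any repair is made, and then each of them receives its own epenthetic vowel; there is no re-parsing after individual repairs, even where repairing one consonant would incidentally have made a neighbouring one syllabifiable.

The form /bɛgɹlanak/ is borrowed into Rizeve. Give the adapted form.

jɛgɹulanak

Substitution: /b/ → /j/, giving /jɛgɹlanak/.
The consonants /ɹ/ cannot be parsed into a legal (C)V(C) syllable (at most one coda consonant is licensed; onsets are limited to one consonant).
Epenthesis after each stranded consonant: /ɹ/ → /ɹu/.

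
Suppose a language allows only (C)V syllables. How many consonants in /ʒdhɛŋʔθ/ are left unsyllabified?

5

Syllabifying with onset maximization leaves /ʒ/, /d/, /ŋ/, /ʔ/, /θ/ stranded (no codas are permitted; onsets are limited to one consonant).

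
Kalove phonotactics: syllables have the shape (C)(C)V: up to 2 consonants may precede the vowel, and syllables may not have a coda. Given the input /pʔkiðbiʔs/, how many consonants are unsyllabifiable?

The consonants /p/, /ʔ/, /s/ cannot be parsed into a legal (C)(C)V syllable (no codas are permitted; onsets may contain at most 2 consonants).

3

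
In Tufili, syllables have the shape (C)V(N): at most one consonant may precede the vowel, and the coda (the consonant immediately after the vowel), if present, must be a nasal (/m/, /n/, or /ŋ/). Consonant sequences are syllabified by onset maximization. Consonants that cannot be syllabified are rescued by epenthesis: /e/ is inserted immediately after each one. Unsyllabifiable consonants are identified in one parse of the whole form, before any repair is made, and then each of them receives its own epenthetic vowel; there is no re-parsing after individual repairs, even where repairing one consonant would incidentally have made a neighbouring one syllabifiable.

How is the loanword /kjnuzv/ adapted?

Under (C)V(N), the unsyllabifiable consonants are /k/, /j/, /z/, /v/ (only a nasal (/m/, /n/, or /ŋ/) is licensed in coda position; onsets are limited to one consonant).
Inserting the epenthetic vowel yields /k/ → /ke/, /j/ → /je/, /z/ → /ze/, /v/ → /ve/.

kejenuzeve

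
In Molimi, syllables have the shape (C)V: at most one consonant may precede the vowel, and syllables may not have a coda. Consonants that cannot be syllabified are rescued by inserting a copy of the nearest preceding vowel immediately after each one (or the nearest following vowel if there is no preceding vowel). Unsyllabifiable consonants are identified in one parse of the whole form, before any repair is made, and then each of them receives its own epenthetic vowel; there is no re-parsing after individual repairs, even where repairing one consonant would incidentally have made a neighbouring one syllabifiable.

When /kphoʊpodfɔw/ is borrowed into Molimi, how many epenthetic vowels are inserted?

4

The unsyllabifiable consonants are /k/, /p/, /d/, /w/; each receives one epenthetic vowel.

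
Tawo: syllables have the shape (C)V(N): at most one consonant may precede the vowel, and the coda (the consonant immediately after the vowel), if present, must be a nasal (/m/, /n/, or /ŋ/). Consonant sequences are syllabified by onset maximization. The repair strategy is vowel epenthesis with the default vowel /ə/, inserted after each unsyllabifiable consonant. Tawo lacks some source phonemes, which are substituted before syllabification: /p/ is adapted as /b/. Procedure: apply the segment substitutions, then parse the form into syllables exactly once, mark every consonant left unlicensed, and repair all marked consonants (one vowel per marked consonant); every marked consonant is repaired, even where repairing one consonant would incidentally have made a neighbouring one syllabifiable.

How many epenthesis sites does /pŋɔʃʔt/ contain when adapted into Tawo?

After substitution the input is /bŋɔʃʔt/.
The unsyllabifiable consonants are /b/, /ʃ/, /ʔ/, /t/; each receives one epenthetic vowel.

4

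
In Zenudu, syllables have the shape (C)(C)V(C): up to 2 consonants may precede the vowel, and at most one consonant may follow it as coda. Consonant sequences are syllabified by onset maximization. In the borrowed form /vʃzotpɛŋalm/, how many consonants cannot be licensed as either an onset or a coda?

Syllabifying with onset maximization leaves /v/, /m/ stranded (at most one coda consonant is licensed; onsets may contain at most 2 consonants).

2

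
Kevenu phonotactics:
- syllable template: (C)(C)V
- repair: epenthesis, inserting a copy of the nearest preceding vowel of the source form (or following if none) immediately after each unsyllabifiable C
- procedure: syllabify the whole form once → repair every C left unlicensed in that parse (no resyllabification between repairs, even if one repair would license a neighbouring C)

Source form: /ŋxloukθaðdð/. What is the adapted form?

The consonants /ŋ/, /ð/, /d/, /ð/ cannot be parsed into a legal (C)(C)V syllable (no codas are permitted; onsets may contain at most 2 consonants).
Inserting the epenthetic vowel yields /ŋ/ → /ŋo/, /ð/ → /ða/, /d/ → /da/, /ð/ → /ða/.

ŋoxloukθaðadaða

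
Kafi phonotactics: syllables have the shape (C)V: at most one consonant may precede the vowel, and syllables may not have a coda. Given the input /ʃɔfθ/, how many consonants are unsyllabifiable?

2

Under (C)V, the unsyllabifiable consonants are /f/, /θ/ (no codas are permitted; onsets are limited to one consonant).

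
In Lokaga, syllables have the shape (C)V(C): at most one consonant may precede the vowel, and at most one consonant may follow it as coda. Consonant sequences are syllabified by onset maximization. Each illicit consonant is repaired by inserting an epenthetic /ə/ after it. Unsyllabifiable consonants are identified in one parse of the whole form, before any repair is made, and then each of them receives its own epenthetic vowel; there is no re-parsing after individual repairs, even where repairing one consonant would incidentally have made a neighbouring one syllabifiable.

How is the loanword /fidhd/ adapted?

Under (C)V(C), the unsyllabifiable consonants are /h/, /d/ (at most one coda consonant is licensed; onsets are limited to one consonant).
Each unlicensed consonant becomes the onset of a new syllable: /h/ → /hə/, /d/ → /də/.

fidhədə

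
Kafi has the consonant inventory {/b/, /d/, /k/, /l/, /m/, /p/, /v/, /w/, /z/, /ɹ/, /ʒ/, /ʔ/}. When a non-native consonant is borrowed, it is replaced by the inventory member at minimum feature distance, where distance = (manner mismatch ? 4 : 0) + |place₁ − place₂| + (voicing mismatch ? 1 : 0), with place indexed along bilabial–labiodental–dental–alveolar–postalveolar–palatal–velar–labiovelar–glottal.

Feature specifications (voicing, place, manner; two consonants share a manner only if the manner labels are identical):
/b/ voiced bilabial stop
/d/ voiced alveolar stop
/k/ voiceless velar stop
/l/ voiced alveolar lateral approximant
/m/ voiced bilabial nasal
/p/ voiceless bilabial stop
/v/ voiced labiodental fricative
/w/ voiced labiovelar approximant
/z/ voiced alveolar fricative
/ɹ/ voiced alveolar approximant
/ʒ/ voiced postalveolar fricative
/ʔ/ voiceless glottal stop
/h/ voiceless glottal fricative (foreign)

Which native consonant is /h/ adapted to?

ʔ

/ʔ/ is closest: manner differs (fricative→stop, +4), place distance 0 (glottal→glottal), same voicing; total 4. Next closest is /ʒ/ at distance 5.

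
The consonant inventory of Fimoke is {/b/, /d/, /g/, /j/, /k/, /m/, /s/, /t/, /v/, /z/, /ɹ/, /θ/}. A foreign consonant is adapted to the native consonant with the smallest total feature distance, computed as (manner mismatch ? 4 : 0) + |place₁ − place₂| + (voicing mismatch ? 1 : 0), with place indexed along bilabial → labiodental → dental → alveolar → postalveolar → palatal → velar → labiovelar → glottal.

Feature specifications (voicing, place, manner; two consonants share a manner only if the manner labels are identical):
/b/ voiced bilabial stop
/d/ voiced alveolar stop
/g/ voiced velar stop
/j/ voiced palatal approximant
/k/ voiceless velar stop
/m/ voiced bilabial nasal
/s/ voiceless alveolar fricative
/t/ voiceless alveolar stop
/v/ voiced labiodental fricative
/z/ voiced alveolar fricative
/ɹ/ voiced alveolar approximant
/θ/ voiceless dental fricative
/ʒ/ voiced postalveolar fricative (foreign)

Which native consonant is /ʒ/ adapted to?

z

/z/ is closest: same manner (fricative), place distance 1 (postalveolar→alveolar), same voicing; total 1. Next closest is /s/ at distance 2.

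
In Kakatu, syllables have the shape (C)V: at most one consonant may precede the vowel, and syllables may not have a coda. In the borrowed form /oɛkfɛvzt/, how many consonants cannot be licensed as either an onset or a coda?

4

Syllabifying with onset maximization leaves /k/, /v/, /z/, /t/ stranded (no codas are permitted; onsets are limited to one consonant).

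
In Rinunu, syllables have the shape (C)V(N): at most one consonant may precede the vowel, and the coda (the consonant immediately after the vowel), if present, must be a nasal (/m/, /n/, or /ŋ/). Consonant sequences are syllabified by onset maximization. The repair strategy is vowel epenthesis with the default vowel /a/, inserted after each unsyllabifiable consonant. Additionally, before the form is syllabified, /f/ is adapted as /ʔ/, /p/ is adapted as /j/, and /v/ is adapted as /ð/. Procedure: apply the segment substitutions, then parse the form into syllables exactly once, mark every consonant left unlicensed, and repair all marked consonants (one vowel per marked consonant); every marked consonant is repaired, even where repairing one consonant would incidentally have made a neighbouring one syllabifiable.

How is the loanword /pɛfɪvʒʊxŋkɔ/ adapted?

jɛʔɪðaʒʊxaŋakɔ

Substitution: /p/ → /j/, /f/ → /ʔ/, /v/ → /ð/, giving /jɛʔɪðʒʊxŋkɔ/.
Under (C)V(N), the unsyllabifiable consonants are /ð/, /x/, /ŋ/ (only a nasal (/m/, /n/, or /ŋ/) is licensed in coda position; onsets are limited to one consonant).
Inserting the epenthetic vowel yields /ð/ → /ða/, /x/ → /xa/, /ŋ/ → /ŋa/.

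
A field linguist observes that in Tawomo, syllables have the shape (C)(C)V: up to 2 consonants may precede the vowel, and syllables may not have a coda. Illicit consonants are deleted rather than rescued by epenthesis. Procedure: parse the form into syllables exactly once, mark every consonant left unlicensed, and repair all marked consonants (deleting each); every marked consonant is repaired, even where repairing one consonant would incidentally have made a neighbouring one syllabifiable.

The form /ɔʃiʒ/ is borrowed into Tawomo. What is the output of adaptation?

ɔʃi

Syllabifying with onset maximization leaves /ʒ/ stranded (no codas are permitted; onsets may contain at most 2 consonants).
Deletion applies to /ʒ/.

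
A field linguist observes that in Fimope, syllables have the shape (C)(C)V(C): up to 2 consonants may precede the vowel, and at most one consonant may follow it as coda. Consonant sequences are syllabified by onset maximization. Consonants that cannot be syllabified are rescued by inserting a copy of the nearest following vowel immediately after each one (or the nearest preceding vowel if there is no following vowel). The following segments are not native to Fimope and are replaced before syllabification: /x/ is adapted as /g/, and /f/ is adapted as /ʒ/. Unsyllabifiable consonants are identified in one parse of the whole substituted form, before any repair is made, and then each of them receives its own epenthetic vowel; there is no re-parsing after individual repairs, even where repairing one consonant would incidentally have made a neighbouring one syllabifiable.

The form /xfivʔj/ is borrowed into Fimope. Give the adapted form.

Substitution: /x/ → /g/, /f/ → /ʒ/, giving /gʒivʔj/.
Syllabifying with onset maximization leaves /ʔ/, /j/ stranded (at most one coda consonant is licensed; onsets may contain at most 2 consonants).
Each unlicensed consonant becomes the onset of a new syllable: /ʔ/ → /ʔi/, /j/ → /ji/.

gʒivʔiji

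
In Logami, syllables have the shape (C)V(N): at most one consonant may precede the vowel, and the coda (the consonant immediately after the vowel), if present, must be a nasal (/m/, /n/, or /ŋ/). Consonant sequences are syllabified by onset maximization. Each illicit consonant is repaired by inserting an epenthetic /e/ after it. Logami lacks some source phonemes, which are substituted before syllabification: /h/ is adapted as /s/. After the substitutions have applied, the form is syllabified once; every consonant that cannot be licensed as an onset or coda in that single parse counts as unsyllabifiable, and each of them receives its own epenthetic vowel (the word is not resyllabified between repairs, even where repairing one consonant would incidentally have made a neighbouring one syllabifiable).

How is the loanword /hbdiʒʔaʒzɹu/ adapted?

Substitution: /h/ → /s/, giving /sbdiʒʔaʒzɹu/.
Under (C)V(N), the unsyllabifiable consonants are /s/, /b/, /ʒ/, /ʒ/, /z/ (only a nasal (/m/, /n/, or /ŋ/) is licensed in coda position; onsets are limited to one consonant).
Each unlicensed consonant becomes the onset of a new syllable: /s/ → /se/, /b/ → /be/, /ʒ/ → /ʒe/, /ʒ/ → /ʒe/, /z/ → /ze/.

sebediʒeʔaʒezeɹu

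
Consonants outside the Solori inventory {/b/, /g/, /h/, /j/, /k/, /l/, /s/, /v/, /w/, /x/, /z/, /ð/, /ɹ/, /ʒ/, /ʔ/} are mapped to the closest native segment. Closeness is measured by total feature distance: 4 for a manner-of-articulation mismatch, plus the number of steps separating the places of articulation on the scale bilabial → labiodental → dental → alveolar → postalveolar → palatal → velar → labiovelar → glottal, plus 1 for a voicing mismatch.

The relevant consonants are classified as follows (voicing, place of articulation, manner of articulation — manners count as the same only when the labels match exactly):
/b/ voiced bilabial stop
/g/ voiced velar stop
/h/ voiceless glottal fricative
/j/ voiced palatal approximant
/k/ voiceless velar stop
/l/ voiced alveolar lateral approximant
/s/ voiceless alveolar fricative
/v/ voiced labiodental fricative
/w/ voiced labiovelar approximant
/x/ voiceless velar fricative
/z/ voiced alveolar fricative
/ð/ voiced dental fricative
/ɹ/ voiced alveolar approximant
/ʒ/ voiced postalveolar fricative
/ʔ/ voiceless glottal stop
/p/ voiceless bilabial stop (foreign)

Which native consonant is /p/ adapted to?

b

/b/ is closest: same manner (stop), place distance 0 (bilabial→bilabial), voicing differs (+1); total 1. Next closest is /k/ at distance 6.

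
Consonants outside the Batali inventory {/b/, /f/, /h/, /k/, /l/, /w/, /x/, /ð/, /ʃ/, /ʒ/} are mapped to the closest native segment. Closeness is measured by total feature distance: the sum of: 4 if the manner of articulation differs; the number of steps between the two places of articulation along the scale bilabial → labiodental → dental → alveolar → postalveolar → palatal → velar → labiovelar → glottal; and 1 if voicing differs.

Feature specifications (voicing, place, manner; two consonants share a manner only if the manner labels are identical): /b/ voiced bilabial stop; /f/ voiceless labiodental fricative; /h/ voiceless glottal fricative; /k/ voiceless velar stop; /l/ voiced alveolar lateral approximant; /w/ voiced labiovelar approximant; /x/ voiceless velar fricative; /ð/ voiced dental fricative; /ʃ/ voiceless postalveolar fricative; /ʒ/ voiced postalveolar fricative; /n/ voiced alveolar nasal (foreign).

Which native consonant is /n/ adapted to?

l

/l/ is closest: manner differs (nasal→lateral approximant, +4), place distance 0 (alveolar→alveolar), same voicing; total 4. Next closest is /ð/ at distance 5.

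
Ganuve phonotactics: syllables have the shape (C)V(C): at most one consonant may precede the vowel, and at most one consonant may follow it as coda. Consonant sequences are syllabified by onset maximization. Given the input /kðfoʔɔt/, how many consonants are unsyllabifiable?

2

The consonants /k/, /ð/ cannot be parsed into a legal (C)V(C) syllable (at most one coda consonant is licensed; onsets are limited to one consonant).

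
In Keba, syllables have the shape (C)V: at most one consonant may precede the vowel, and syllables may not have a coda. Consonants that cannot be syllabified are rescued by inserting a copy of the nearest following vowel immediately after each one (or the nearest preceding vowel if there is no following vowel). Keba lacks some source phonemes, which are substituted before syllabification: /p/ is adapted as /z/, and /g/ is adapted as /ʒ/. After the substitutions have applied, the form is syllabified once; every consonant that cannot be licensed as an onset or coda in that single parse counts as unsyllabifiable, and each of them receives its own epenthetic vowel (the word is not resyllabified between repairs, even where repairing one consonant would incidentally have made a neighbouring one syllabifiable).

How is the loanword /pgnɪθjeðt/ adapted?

Substitution: /p/ → /z/, /g/ → /ʒ/, giving /zʒnɪθjeðt/.
Under (C)V, the unsyllabifiable consonants are /z/, /ʒ/, /θ/, /ð/, /t/ (no codas are permitted; onsets are limited to one consonant).
Each unlicensed consonant becomes the onset of a new syllable: /z/ → /zɪ/, /ʒ/ → /ʒɪ/, /θ/ → /θe/, /ð/ → /ðe/, /t/ → /te/.

zɪʒɪnɪθejeðete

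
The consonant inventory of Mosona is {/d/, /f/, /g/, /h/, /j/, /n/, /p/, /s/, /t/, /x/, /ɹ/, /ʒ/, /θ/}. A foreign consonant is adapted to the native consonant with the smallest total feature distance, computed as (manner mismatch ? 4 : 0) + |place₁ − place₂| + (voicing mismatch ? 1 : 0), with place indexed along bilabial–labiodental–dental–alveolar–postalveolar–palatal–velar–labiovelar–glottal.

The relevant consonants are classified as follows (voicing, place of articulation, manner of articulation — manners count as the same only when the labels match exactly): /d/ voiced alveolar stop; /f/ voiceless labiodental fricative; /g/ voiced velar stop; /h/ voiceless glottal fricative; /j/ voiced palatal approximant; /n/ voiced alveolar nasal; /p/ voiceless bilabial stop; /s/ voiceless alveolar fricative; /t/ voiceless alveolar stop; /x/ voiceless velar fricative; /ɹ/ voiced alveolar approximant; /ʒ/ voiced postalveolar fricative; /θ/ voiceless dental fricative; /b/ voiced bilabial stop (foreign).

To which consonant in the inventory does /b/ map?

/p/ is closest: same manner (stop), place distance 0 (bilabial→bilabial), voicing differs (+1); total 1. Next closest is /d/ at distance 3.

p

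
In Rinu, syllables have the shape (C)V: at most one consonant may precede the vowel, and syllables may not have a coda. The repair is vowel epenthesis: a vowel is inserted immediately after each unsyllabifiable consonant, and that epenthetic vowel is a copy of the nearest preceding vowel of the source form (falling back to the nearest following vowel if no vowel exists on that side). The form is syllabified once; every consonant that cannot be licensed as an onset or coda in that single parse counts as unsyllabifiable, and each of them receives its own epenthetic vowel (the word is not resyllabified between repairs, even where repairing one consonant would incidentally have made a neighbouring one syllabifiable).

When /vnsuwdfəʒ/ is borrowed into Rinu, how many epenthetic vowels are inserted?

The unsyllabifiable consonants are /v/, /n/, /w/, /d/, /ʒ/; each receives one epenthetic vowel.

5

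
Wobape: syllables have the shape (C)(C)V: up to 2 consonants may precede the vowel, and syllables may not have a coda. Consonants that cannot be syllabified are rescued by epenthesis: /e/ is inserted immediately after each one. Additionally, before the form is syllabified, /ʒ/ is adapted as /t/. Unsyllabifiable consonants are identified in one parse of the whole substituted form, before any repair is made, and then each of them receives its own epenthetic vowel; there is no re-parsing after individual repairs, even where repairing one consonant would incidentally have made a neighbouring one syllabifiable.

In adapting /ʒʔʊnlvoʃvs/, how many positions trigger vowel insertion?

4

After substitution the input is /tʔʊnlvoʃvs/.
The unsyllabifiable consonants are /n/, /ʃ/, /v/, /s/; each receives one epenthetic vowel.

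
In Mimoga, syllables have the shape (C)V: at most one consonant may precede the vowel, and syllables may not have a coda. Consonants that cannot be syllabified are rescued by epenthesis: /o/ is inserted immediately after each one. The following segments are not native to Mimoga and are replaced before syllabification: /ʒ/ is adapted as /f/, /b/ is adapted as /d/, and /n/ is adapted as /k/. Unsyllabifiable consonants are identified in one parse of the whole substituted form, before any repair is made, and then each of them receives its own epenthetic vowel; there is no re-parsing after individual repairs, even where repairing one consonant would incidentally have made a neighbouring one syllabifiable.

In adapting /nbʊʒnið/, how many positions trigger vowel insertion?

After substitution the input is /kdʊfkið/.
The unsyllabifiable consonants are /k/, /f/, /ð/; each receives one epenthetic vowel.

3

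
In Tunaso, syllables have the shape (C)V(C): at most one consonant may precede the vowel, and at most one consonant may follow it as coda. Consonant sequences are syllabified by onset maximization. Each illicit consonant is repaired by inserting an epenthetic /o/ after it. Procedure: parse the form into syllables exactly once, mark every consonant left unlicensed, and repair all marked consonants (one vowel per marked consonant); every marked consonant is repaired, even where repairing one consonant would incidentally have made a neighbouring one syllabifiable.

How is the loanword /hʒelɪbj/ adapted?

hoʒelɪbjo

Under (C)V(C), the unsyllabifiable consonants are /h/, /j/ (at most one coda consonant is licensed; onsets are limited to one consonant).
Each unlicensed consonant becomes the onset of a new syllable: /h/ → /ho/, /j/ → /jo/.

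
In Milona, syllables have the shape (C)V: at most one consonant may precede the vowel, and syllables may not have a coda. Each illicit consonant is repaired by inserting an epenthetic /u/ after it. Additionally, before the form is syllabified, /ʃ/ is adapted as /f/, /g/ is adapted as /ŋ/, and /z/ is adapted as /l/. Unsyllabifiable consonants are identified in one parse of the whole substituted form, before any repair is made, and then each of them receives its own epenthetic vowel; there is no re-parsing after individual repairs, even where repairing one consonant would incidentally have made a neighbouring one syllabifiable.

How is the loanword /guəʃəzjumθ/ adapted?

ŋuəfəlujumuθu

Substitution: /g/ → /ŋ/, /ʃ/ → /f/, /z/ → /l/, giving /ŋuəfəljumθ/.
The consonants /l/, /m/, /θ/ cannot be parsed into a legal (C)V syllable (no codas are permitted; onsets are limited to one consonant).
Each unlicensed consonant becomes the onset of a new syllable: /l/ → /lu/, /m/ → /mu/, /θ/ → /θu/.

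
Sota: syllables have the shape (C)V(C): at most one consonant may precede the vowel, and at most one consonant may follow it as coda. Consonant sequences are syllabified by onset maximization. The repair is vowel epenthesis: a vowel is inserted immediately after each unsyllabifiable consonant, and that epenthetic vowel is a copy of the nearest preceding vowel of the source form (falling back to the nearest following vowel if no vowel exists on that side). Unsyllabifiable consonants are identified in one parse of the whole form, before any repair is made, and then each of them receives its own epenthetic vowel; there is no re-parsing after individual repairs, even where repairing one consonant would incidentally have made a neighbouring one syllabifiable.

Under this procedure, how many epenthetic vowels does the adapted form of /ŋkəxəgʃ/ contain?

2

The unsyllabifiable consonants are /ŋ/, /ʃ/; each receives one epenthetic vowel.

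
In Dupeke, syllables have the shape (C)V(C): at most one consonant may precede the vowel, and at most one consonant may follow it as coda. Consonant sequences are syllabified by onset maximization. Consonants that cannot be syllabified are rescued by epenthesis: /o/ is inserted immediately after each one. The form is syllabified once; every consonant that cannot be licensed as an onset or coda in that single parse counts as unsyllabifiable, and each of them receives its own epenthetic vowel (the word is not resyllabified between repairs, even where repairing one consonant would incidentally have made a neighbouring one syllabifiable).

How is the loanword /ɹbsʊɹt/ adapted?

ɹobosʊɹto

The consonants /ɹ/, /b/, /t/ cannot be parsed into a legal (C)V(C) syllable (at most one coda consonant is licensed; onsets are limited to one consonant).
Inserting the epenthetic vowel yields /ɹ/ → /ɹo/, /b/ → /bo/, /t/ → /to/.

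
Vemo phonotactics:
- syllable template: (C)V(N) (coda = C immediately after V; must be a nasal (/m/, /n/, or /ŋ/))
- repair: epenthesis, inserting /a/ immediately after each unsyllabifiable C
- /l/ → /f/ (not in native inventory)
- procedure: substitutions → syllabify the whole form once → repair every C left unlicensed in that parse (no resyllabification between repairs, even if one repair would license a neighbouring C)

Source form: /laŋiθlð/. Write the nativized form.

Substitution: /l/ → /f/, giving /faŋiθfð/.
Under (C)V(N), the unsyllabifiable consonants are /θ/, /f/, /ð/ (only a nasal (/m/, /n/, or /ŋ/) is licensed in coda position; onsets are limited to one consonant).
Inserting the epenthetic vowel yields /θ/ → /θa/, /f/ → /fa/, /ð/ → /ða/.

faŋiθafaða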